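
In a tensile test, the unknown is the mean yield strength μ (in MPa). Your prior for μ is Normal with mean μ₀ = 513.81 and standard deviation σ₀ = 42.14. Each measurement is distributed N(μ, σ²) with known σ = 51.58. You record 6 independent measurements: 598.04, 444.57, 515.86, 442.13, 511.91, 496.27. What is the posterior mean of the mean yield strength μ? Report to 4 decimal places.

For Normal data with known variance σ², a Normal(μ₀, σ₀²) prior on μ is conjugate. Posterior precision = 1/σ₀² + n/σ²; posterior mean is the precision-weighted average of μ₀ and x̄.
Σxᵢ = 598.04 + 444.57 + 515.86 + 442.13 + 511.91 + 496.27 = 3008.78, so n·x̄ = 3008.78.
σ₀² = 42.14² = 1775.7796, σ² = 51.58² = 2660.4964; σ² + n·σ₀² = 2660.4964 + 6·1775.7796 = 13315.174.
Posterior mean = (μ₀/σ₀² + n·x̄/σ²)/(1/σ₀² + n/σ²) = (σ²·μ₀ + σ₀²·n·x̄)/(σ² + n·σ₀²) = (2660.4964·513.81 + 1775.7796·3008.78)/13315.174 = 6709919.800172/13315.174 = 503.9303.

503.9303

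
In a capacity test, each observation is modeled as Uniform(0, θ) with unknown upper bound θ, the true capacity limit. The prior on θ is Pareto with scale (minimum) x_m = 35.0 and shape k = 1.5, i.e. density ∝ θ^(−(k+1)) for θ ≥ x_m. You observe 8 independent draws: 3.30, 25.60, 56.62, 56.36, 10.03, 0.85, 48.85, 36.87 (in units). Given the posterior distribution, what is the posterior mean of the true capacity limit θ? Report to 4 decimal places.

A Pareto(scale x_m, shape k) prior on the upper bound θ of Uniform(0, θ) is conjugate: posterior is Pareto(max(x_m, max xᵢ), k + n).
Sample maximum = 56.62; prior scale x_m = 35.0 → posterior scale = max = 56.62.
Posterior shape = 1.5 + 8 = 9.5.
E[θ|data] = k·x_m/(k−1) = 9.5·56.62/8.5 = 63.2812.

63.2812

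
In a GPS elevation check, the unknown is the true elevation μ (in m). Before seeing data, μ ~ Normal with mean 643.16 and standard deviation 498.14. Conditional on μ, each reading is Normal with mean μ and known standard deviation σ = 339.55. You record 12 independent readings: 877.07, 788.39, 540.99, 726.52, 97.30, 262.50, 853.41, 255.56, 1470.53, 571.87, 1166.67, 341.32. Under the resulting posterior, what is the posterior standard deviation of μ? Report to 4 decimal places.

96.1754

For Normal data with known variance σ², a Normal(μ₀, σ₀²) prior on μ is conjugate. Posterior precision = 1/σ₀² + n/σ²; posterior mean is the precision-weighted average of μ₀ and x̄.
σ₀² = 498.14² = 248143.4596, σ² = 339.55² = 115294.2025; σ² + n·σ₀² = 115294.2025 + 12·248143.4596 = 3093015.7177.
Posterior precision = 1/σ₀² + n/σ² = 1/248143.4596 + 12/115294.2025 = (σ² + n·σ₀²)/(σ₀²σ²) = 3093015.7177/(248143.4596·115294.2025); posterior variance σₙ² = σ₀²σ²/(σ² + n·σ₀²) = 248143.4596·115294.2025/3093015.7177 = 9249.711250.
Posterior SD = √σₙ² = √(248143.4596·115294.2025/3093015.7177) = 96.1754.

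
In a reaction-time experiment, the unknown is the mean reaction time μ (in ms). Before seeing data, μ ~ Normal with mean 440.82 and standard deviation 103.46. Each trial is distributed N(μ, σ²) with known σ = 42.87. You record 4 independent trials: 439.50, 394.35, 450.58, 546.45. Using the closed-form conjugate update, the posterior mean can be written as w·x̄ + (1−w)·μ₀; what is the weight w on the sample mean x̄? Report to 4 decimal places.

For Normal data with known variance σ², a Normal(μ₀, σ₀²) prior on μ is conjugate. Posterior precision = 1/σ₀² + n/σ²; posterior mean is the precision-weighted average of μ₀ and x̄.
σ₀² = 103.46² = 10703.9716, σ² = 42.87² = 1837.8369. Prior precision 1/σ₀² = 1/10703.9716; data precision n/σ² = 4/1837.8369.
w = (n/σ²)/(1/σ₀² + n/σ²) = n·σ₀²/(σ² + n·σ₀²) = 4·10703.9716/(1837.8369 + 4·10703.9716) = 42815.8864/44653.7233 = 0.9588.

0.9588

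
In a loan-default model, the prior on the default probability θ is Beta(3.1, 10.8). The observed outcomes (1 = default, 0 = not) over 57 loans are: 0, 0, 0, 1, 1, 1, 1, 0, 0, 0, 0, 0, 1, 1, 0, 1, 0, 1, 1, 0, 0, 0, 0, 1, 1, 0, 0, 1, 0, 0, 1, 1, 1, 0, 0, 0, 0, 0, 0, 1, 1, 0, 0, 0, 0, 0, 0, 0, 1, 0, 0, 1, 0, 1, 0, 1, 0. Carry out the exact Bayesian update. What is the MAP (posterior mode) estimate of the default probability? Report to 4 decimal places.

0.3353

The Beta prior is conjugate to a Binomial/Bernoulli likelihood; the update adds successes to α and failures to β.
Posterior: Beta(α+k, β+n−k) = Beta(3.1+21, 10.8+36) = Beta(24.1, 46.8).
Mode of Beta(a,b) for a,b>1 is (a−1)/(a+b−2) = 23.1/68.9 = 0.3353.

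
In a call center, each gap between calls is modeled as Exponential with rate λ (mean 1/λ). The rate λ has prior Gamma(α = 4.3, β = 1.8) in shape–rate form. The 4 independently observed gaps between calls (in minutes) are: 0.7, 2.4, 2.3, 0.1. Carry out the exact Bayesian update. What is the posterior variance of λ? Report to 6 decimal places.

0.155752

With a Gamma(shape α, rate β) prior on the exponential rate λ, the posterior after n observations with total T = Σxᵢ is Gamma(α+n, β+T).
Sum of observations T = 5.5 minutes; n = 4.
Posterior: Gamma(4.3+4, 1.8+5.5) = Gamma(8.3, 7.3).
Var = α/β² = 0.155752.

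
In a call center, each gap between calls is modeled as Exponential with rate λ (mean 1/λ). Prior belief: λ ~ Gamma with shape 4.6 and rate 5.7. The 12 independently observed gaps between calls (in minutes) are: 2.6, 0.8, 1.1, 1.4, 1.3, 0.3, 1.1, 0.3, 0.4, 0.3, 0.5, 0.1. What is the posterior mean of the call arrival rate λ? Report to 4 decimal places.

1.0440

With a Gamma(shape α, rate β) prior on the exponential rate λ, the posterior after n observations with total T = Σxᵢ is Gamma(α+n, β+T).
Sum of observations T = 10.2 minutes; n = 12.
Posterior: Gamma(4.6+12, 5.7+10.2) = Gamma(16.6, 15.9).
Posterior mean of λ = α/β = 16.6/15.9 = 1.0440.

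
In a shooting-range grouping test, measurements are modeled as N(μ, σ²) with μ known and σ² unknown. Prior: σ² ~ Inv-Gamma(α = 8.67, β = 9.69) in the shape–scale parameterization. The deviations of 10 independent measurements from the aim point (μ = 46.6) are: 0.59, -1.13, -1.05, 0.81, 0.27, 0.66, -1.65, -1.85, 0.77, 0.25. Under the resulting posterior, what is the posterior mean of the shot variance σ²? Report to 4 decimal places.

1.1868

With known mean μ and an Inverse-Gamma(α, β) prior on σ², the Normal likelihood is conjugate: posterior is Inv-Gamma(α + n/2, β + Σ(xᵢ−μ)²/2).
Σ(xᵢ−μ)² = (0.59)² + (-1.13)² + (-1.05)² + (0.81)² + (0.27)² + (0.66)² + (-1.65)² + (-1.85)² + (0.77)² + (0.25)² = 10.6925.
Posterior: Inv-Gamma(8.67 + 10/2, 9.69 + 10.6925/2) = Inv-Gamma(13.67, 15.03625).
E[σ²|data] = β/(α−1) = 15.03625/12.67 = 1.1868.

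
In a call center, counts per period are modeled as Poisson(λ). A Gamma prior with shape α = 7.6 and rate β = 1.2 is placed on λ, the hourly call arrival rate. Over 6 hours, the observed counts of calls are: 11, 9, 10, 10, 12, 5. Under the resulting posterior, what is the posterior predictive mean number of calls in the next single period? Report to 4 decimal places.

With a Gamma(shape α, rate β) prior, the Poisson likelihood is conjugate: the posterior is Gamma(α + ΣXᵢ, β + n).
Sum of counts S = 57 over n = 6 hours.
Posterior: Gamma(α+S, β+n) = Gamma(7.6+57, 1.2+6) = Gamma(64.6, 7.2).
The predictive distribution for one future period is NegBinom with mean α/β = 8.9722.

8.9722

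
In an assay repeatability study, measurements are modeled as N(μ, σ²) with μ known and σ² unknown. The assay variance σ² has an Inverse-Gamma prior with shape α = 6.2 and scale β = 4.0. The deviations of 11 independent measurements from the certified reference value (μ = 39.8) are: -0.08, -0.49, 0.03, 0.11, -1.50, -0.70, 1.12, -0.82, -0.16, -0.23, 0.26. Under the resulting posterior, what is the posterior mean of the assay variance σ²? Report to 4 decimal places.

With known mean μ and an Inverse-Gamma(α, β) prior on σ², the Normal likelihood is conjugate: posterior is Inv-Gamma(α + n/2, β + Σ(xᵢ−μ)²/2).
Σ(xᵢ−μ)² = (-0.08)² + (-0.49)² + (0.03)² + (0.11)² + (-1.50)² + (-0.70)² + (1.12)² + (-0.82)² + (-0.16)² + (-0.23)² + (0.26)² = 5.0724.
Posterior: Inv-Gamma(6.2 + 11/2, 4.0 + 5.0724/2) = Inv-Gamma(11.70, 6.53620).
E[σ²|data] = β/(α−1) = 6.53620/10.70 = 0.6109.

0.6109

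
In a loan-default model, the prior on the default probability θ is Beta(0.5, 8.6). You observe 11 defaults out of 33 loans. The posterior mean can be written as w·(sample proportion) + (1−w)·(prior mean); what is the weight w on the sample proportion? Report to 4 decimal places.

0.7838

The Beta prior is conjugate to a Binomial/Bernoulli likelihood; the update adds successes to α and failures to β.
Posterior mean = (α₀+k)/(α₀+β₀+n) = [n/(α₀+β₀+n)]·(k/n) + [(α₀+β₀)/(α₀+β₀+n)]·α₀/(α₀+β₀), so only n and the prior enter the weight.
The weight on the data is w = n/(α₀+β₀+n) = 33/(0.5+8.6+33) = 33/42.1 = 0.7838.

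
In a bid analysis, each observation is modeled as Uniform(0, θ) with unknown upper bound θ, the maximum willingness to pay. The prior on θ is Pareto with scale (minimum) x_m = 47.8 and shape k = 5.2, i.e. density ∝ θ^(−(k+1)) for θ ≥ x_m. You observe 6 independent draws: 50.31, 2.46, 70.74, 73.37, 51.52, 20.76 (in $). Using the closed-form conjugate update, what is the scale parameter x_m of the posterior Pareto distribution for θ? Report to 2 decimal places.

A Pareto(scale x_m, shape k) prior on the upper bound θ of Uniform(0, θ) is conjugate: posterior is Pareto(max(x_m, max xᵢ), k + n).
Sample maximum = 73.37; prior scale x_m = 47.8 → posterior scale = max = 73.37.
Posterior shape = 5.2 + 6 = 11.2.
Posterior scale x_m = 73.37.

73.37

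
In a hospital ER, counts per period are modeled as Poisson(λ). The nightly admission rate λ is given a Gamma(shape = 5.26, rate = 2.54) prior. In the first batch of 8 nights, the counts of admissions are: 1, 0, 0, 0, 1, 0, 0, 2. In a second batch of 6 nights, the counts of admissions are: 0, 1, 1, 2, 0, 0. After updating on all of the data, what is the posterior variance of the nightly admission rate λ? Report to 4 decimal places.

0.0485

With a Gamma(shape α, rate β) prior, the Poisson likelihood is conjugate: the posterior is Gamma(α + ΣXᵢ, β + n).
Batch 1: sum of counts S = 4 over n = 8 nights.
After batch 1: Gamma(α+S, β+n) = Gamma(5.26+4, 2.54+8) = Gamma(9.26, 10.54).
Batch 2: sum of counts S = 4 over n = 6 nights.
After batch 2: Gamma(α+S, β+n) = Gamma(9.26+4, 10.54+6) = Gamma(13.26, 16.54).
Var = α/β² = 13.26/16.54² = 0.0485.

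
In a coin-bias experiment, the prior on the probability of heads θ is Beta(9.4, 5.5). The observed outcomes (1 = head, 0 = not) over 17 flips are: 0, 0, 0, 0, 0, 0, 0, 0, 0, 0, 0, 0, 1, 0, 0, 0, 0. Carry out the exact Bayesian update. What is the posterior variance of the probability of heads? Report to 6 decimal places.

The Beta prior is conjugate to a Binomial/Bernoulli likelihood; the update adds successes to α and failures to β.
Posterior: Beta(α+k, β+n−k) = Beta(9.4+1, 5.5+16) = Beta(10.4, 21.5).
Var = αβ/((α+β)²(α+β+1)) = 10.4·21.5/(31.9²·32.9) = 0.006679.

0.006679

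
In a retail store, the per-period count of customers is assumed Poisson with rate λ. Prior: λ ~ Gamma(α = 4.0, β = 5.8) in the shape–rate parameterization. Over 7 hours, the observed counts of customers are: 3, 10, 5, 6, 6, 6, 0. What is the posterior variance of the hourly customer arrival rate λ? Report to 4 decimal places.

0.2441

With a Gamma(shape α, rate β) prior, the Poisson likelihood is conjugate: the posterior is Gamma(α + ΣXᵢ, β + n).
Sum of counts S = 36 over n = 7 hours.
Posterior: Gamma(α+S, β+n) = Gamma(4.0+36, 5.8+7) = Gamma(40.0, 12.8).
Var = α/β² = 40.0/12.8² = 0.2441.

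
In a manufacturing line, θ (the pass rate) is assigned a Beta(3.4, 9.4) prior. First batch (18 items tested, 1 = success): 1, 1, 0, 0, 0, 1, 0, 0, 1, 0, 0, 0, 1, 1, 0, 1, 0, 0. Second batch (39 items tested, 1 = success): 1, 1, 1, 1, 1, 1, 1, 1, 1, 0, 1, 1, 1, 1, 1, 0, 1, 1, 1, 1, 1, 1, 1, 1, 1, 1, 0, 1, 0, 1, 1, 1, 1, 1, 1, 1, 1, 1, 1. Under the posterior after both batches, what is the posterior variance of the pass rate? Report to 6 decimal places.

0.003211

The Beta prior is conjugate to a Binomial/Bernoulli likelihood; the update adds successes to α and failures to β.
After batch 1: Beta(3.4+7, 9.4+11) = Beta(10.4, 20.4).
After batch 2: Beta(10.4+35, 20.4+4) = Beta(45.4, 24.4).
Var = αβ/((α+β)²(α+β+1)) = 45.4·24.4/(69.8²·70.8) = 0.003211.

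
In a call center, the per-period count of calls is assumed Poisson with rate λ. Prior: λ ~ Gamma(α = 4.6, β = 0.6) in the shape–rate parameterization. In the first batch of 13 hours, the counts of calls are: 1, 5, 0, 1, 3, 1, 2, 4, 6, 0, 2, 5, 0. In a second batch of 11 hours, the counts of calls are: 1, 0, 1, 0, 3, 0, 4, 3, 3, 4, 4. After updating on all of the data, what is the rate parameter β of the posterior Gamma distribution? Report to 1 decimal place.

With a Gamma(shape α, rate β) prior, the Poisson likelihood is conjugate: the posterior is Gamma(α + ΣXᵢ, β + n).
Batch 1: sum of counts S = 30 over n = 13 hours.
After batch 1: Gamma(α+S, β+n) = Gamma(4.6+30, 0.6+13) = Gamma(34.6, 13.6).
Batch 2: sum of counts S = 23 over n = 11 hours.
After batch 2: Gamma(α+S, β+n) = Gamma(34.6+23, 13.6+11) = Gamma(57.6, 24.6).
Posterior β = 24.6.

24.6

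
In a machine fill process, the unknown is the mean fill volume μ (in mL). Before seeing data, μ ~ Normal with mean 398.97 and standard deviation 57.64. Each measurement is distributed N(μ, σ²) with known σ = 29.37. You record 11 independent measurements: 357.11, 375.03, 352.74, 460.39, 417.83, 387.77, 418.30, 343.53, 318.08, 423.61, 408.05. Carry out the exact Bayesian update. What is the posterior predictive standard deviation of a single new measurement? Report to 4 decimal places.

30.6465

For Normal data with known variance σ², a Normal(μ₀, σ₀²) prior on μ is conjugate. Posterior precision = 1/σ₀² + n/σ²; posterior mean is the precision-weighted average of μ₀ and x̄.
σ₀² = 57.64² = 3322.3696, σ² = 29.37² = 862.5969; σ² + n·σ₀² = 862.5969 + 11·3322.3696 = 37408.6625.
Posterior precision = 1/σ₀² + n/σ² = 1/3322.3696 + 11/862.5969 = (σ² + n·σ₀²)/(σ₀²σ²) = 37408.6625/(3322.3696·862.5969); posterior variance σₙ² = σ₀²σ²/(σ² + n·σ₀²) = 3322.3696·862.5969/37408.6625 = 76.609681.
Predictive variance for one new observation = σₙ² + σ² = 3322.3696·862.5969/37408.6625 + 862.5969 = σ²·(σ₀² + 37408.6625)/37408.6625 = 862.5969·40731.0321/37408.6625 = 939.206581; SD = √(862.5969·40731.0321/37408.6625) = 30.6465.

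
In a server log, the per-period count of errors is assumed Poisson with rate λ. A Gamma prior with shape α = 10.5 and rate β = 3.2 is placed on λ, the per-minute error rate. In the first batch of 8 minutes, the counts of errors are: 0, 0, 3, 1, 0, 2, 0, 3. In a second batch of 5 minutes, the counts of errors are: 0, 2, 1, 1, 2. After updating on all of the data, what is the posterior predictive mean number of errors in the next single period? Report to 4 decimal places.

With a Gamma(shape α, rate β) prior, the Poisson likelihood is conjugate: the posterior is Gamma(α + ΣXᵢ, β + n).
Batch 1: sum of counts S = 9 over n = 8 minutes.
After batch 1: Gamma(α+S, β+n) = Gamma(10.5+9, 3.2+8) = Gamma(19.5, 11.2).
Batch 2: sum of counts S = 6 over n = 5 minutes.
After batch 2: Gamma(α+S, β+n) = Gamma(19.5+6, 11.2+5) = Gamma(25.5, 16.2).
The predictive distribution for one future period is NegBinom with mean α/β = 1.5741.

1.5741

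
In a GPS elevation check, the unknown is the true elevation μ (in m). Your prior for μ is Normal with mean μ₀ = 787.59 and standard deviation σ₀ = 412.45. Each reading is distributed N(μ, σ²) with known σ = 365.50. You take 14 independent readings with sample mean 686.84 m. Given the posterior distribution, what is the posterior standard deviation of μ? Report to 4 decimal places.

95.0544

For Normal data with known variance σ², a Normal(μ₀, σ₀²) prior on μ is conjugate. Posterior precision = 1/σ₀² + n/σ²; posterior mean is the precision-weighted average of μ₀ and x̄.
σ₀² = 412.45² = 170115.0025, σ² = 365.50² = 133590.25; σ² + n·σ₀² = 133590.25 + 14·170115.0025 = 2515200.285.
Posterior precision = 1/σ₀² + n/σ² = 1/170115.0025 + 14/133590.25 = (σ² + n·σ₀²)/(σ₀²σ²) = 2515200.285/(170115.0025·133590.25); posterior variance σₙ² = σ₀²σ²/(σ² + n·σ₀²) = 170115.0025·133590.25/2515200.285 = 9035.346349.
Posterior SD = √σₙ² = √(170115.0025·133590.25/2515200.285) = 95.0544.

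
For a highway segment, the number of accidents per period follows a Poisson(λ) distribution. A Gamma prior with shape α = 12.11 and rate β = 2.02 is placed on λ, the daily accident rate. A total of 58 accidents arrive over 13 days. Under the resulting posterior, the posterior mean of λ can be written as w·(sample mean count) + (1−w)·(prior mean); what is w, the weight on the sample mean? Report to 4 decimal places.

0.8655

With a Gamma(shape α, rate β) prior, the Poisson likelihood is conjugate: the posterior is Gamma(α + ΣXᵢ, β + n).
Posterior mean = (α₀+S)/(β₀+n) = [n/(β₀+n)]·(S/n) + [β₀/(β₀+n)]·(α₀/β₀), so only n and β₀ enter the weight.
Weight on data w = n/(β₀+n) = 13/(2.02+13) = 13/15.02 = 0.8655.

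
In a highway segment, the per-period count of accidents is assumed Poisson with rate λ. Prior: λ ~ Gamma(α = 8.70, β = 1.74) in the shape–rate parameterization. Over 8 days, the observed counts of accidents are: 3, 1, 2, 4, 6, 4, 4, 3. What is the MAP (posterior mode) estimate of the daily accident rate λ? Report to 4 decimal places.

With a Gamma(shape α, rate β) prior, the Poisson likelihood is conjugate: the posterior is Gamma(α + ΣXᵢ, β + n).
Sum of counts S = 27 over n = 8 days.
Posterior: Gamma(α+S, β+n) = Gamma(8.70+27, 1.74+8) = Gamma(35.70, 9.74).
Mode of Gamma(α,β) for α≥1 is (α−1)/β = 34.70/9.74 = 3.5626.

3.5626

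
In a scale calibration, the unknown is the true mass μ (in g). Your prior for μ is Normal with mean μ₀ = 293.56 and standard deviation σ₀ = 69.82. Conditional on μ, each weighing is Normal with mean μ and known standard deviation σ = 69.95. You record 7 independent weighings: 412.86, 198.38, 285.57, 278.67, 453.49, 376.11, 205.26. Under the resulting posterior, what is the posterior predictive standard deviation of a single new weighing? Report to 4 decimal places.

74.1913

For Normal data with known variance σ², a Normal(μ₀, σ₀²) prior on μ is conjugate. Posterior precision = 1/σ₀² + n/σ²; posterior mean is the precision-weighted average of μ₀ and x̄.
σ₀² = 69.82² = 4874.8324, σ² = 69.95² = 4893.0025; σ² + n·σ₀² = 4893.0025 + 7·4874.8324 = 39016.8293.
Posterior precision = 1/σ₀² + n/σ² = 1/4874.8324 + 7/4893.0025 = (σ² + n·σ₀²)/(σ₀²σ²) = 39016.8293/(4874.8324·4893.0025); posterior variance σₙ² = σ₀²σ²/(σ² + n·σ₀²) = 4874.8324·4893.0025/39016.8293 = 611.340479.
Predictive variance for one new observation = σₙ² + σ² = 4874.8324·4893.0025/39016.8293 + 4893.0025 = σ²·(σ₀² + 39016.8293)/39016.8293 = 4893.0025·43891.6617/39016.8293 = 5504.342979; SD = √(4893.0025·43891.6617/39016.8293) = 74.1913.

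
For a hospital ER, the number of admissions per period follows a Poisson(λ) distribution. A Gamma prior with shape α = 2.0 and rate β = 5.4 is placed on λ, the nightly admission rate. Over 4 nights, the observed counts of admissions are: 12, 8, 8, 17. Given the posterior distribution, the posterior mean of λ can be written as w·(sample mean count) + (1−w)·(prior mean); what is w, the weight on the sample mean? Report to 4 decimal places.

0.4255

With a Gamma(shape α, rate β) prior, the Poisson likelihood is conjugate: the posterior is Gamma(α + ΣXᵢ, β + n).
Posterior mean = (α₀+S)/(β₀+n) = [n/(β₀+n)]·(S/n) + [β₀/(β₀+n)]·(α₀/β₀), so only n and β₀ enter the weight.
Weight on data w = n/(β₀+n) = 4/(5.4+4) = 4/9.4 = 0.4255.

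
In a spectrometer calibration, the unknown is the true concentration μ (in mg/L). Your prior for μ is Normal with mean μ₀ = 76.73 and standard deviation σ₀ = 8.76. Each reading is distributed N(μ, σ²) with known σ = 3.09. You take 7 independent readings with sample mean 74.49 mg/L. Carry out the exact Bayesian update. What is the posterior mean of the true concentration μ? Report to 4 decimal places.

For Normal data with known variance σ², a Normal(μ₀, σ₀²) prior on μ is conjugate. Posterior precision = 1/σ₀² + n/σ²; posterior mean is the precision-weighted average of μ₀ and x̄.
n·x̄ = 7·74.49 = 521.43.
σ₀² = 8.76² = 76.7376, σ² = 3.09² = 9.5481; σ² + n·σ₀² = 9.5481 + 7·76.7376 = 546.7113.
Posterior mean = (μ₀/σ₀² + n·x̄/σ²)/(1/σ₀² + n/σ²) = (σ²·μ₀ + σ₀²·n·x̄)/(σ² + n·σ₀²) = (9.5481·76.73 + 76.7376·521.43)/546.7113 = 40745.912481/546.7113 = 74.5291.

74.5291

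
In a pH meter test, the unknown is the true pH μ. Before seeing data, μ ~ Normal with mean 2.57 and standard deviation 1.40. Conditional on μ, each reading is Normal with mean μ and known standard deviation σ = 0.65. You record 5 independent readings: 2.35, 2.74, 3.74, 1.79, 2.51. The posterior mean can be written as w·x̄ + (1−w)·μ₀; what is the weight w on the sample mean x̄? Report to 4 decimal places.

0.9587

For Normal data with known variance σ², a Normal(μ₀, σ₀²) prior on μ is conjugate. Posterior precision = 1/σ₀² + n/σ²; posterior mean is the precision-weighted average of μ₀ and x̄.
σ₀² = 1.40² = 1.96, σ² = 0.65² = 0.4225. Prior precision 1/σ₀² = 1/1.96; data precision n/σ² = 5/0.4225.
w = (n/σ²)/(1/σ₀² + n/σ²) = n·σ₀²/(σ² + n·σ₀²) = 5·1.96/(0.4225 + 5·1.96) = 9.8/10.2225 = 0.9587.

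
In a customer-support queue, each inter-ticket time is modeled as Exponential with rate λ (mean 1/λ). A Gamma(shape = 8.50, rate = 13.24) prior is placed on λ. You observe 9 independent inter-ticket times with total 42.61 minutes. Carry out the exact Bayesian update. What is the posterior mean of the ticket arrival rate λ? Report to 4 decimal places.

With a Gamma(shape α, rate β) prior on the exponential rate λ, the posterior after n observations with total T = Σxᵢ is Gamma(α+n, β+T).
Posterior: Gamma(8.50+9, 13.24+42.61) = Gamma(17.50, 55.85).
Posterior mean of λ = α/β = 17.50/55.85 = 0.3133.

0.3133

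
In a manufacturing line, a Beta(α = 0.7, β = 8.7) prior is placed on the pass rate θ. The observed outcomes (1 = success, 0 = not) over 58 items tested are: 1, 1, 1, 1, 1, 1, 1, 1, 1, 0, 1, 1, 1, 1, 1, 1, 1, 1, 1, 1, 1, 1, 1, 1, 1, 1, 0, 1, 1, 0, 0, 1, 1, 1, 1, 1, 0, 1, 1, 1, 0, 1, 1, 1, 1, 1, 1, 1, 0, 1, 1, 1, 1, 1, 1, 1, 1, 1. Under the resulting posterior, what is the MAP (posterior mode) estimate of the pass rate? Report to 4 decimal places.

0.7752

The Beta prior is conjugate to a Binomial/Bernoulli likelihood; the update adds successes to α and failures to β.
Posterior: Beta(α+k, β+n−k) = Beta(0.7+51, 8.7+7) = Beta(51.7, 15.7).
Mode of Beta(a,b) for a,b>1 is (a−1)/(a+b−2) = 50.7/65.4 = 0.7752.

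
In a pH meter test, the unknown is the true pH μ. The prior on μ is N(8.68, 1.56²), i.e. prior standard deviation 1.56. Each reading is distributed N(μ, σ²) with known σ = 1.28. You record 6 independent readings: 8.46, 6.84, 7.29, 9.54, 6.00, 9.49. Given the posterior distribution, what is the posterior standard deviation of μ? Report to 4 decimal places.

For Normal data with known variance σ², a Normal(μ₀, σ₀²) prior on μ is conjugate. Posterior precision = 1/σ₀² + n/σ²; posterior mean is the precision-weighted average of μ₀ and x̄.
σ₀² = 1.56² = 2.4336, σ² = 1.28² = 1.6384; σ² + n·σ₀² = 1.6384 + 6·2.4336 = 16.24.
Posterior precision = 1/σ₀² + n/σ² = 1/2.4336 + 6/1.6384 = (σ² + n·σ₀²)/(σ₀²σ²) = 16.24/(2.4336·1.6384); posterior variance σₙ² = σ₀²σ²/(σ² + n·σ₀²) = 2.4336·1.6384/16.24 = 0.245518.
Posterior SD = √σₙ² = √(2.4336·1.6384/16.24) = 0.4955.

0.4955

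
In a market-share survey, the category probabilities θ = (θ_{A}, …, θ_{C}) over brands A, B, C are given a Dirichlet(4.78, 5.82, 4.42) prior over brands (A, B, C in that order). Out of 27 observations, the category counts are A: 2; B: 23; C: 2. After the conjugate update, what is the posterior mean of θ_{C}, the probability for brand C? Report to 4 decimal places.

The Dirichlet prior is conjugate to the Multinomial likelihood: each posterior αⱼ = prior αⱼ + observed count nⱼ.
Posterior concentration: (6.78, 28.82, 6.42), total = 42.02.
E[θ_{C}|data] = α_{C}/Σα = 6.42/42.02 = 0.1528.

0.1528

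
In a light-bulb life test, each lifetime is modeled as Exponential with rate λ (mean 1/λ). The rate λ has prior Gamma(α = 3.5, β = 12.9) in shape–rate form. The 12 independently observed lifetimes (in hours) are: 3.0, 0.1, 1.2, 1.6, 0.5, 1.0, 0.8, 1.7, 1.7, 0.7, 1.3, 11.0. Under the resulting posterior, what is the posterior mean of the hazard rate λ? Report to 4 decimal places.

With a Gamma(shape α, rate β) prior on the exponential rate λ, the posterior after n observations with total T = Σxᵢ is Gamma(α+n, β+T).
Sum of observations T = 24.6 hours; n = 12.
Posterior: Gamma(3.5+12, 12.9+24.6) = Gamma(15.5, 37.5).
Posterior mean of λ = α/β = 15.5/37.5 = 0.4133.

0.4133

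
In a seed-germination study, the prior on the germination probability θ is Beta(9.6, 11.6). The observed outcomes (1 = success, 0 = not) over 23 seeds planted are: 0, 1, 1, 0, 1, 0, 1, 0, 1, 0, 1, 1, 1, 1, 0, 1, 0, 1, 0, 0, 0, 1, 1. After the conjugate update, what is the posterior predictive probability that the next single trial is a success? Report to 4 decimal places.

The Beta prior is conjugate to a Binomial/Bernoulli likelihood; the update adds successes to α and failures to β.
Posterior: Beta(α+k, β+n−k) = Beta(9.6+13, 11.6+10) = Beta(22.6, 21.6).
For a single future Bernoulli trial, P(success | data) = α/(α+β) = 0.5113.

0.5113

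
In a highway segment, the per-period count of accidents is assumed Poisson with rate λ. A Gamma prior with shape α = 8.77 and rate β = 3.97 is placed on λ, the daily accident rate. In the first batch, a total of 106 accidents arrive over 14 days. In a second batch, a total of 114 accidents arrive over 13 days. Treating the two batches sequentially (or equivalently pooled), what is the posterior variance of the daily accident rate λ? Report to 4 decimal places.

0.2385

With a Gamma(shape α, rate β) prior, the Poisson likelihood is conjugate: the posterior is Gamma(α + ΣXᵢ, β + n).
After batch 1: Gamma(α+S, β+n) = Gamma(8.77+106, 3.97+14) = Gamma(114.77, 17.97).
After batch 2: Gamma(α+S, β+n) = Gamma(114.77+114, 17.97+13) = Gamma(228.77, 30.97).
Var = α/β² = 228.77/30.97² = 0.2385.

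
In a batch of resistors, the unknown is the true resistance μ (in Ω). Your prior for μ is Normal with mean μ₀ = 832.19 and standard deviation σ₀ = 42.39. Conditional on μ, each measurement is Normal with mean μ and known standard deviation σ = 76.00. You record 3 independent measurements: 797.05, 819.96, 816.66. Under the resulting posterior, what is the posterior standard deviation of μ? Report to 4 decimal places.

For Normal data with known variance σ², a Normal(μ₀, σ₀²) prior on μ is conjugate. Posterior precision = 1/σ₀² + n/σ²; posterior mean is the precision-weighted average of μ₀ and x̄.
σ₀² = 42.39² = 1796.9121, σ² = 76.00² = 5776; σ² + n·σ₀² = 5776 + 3·1796.9121 = 11166.7363.
Posterior precision = 1/σ₀² + n/σ² = 1/1796.9121 + 3/5776 = (σ² + n·σ₀²)/(σ₀²σ²) = 11166.7363/(1796.9121·5776); posterior variance σₙ² = σ₀²σ²/(σ² + n·σ₀²) = 1796.9121·5776/11166.7363 = 929.453693.
Posterior SD = √σₙ² = √(1796.9121·5776/11166.7363) = 30.4869.

30.4869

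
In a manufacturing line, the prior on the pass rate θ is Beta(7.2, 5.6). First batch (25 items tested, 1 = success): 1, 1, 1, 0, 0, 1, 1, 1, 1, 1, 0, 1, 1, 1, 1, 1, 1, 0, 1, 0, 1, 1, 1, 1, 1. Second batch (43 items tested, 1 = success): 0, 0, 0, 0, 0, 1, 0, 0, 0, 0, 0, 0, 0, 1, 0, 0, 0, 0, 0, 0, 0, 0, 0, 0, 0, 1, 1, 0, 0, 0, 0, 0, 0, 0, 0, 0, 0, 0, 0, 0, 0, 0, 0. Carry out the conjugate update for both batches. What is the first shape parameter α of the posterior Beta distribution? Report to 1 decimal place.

31.2

The Beta prior is conjugate to a Binomial/Bernoulli likelihood; the update adds successes to α and failures to β.
After batch 1: Beta(7.2+20, 5.6+5) = Beta(27.2, 10.6).
After batch 2: Beta(27.2+4, 10.6+39) = Beta(31.2, 49.6).
Posterior α = 31.2.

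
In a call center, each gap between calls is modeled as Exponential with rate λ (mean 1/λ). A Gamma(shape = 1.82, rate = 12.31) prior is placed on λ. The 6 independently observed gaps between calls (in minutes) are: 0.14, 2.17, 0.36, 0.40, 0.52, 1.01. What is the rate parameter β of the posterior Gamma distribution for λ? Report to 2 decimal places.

16.91

With a Gamma(shape α, rate β) prior on the exponential rate λ, the posterior after n observations with total T = Σxᵢ is Gamma(α+n, β+T).
Sum of observations T = 4.60 minutes; n = 6.
Posterior: Gamma(1.82+6, 12.31+4.60) = Gamma(7.82, 16.91).
Posterior β = 16.91.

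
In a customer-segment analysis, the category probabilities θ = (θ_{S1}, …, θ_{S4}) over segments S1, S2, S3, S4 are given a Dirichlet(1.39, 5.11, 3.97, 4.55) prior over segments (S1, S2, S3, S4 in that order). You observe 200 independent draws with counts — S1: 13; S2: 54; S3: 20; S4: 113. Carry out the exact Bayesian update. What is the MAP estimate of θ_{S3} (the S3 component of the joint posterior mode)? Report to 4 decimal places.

0.1089

The Dirichlet prior is conjugate to the Multinomial likelihood: each posterior αⱼ = prior αⱼ + observed count nⱼ.
Posterior concentration: (14.39, 59.11, 23.97, 117.55), total = 215.02.
Joint mode component: (α_{S3}−1)/(Σα−K) = 22.97/211.02 = 0.1089.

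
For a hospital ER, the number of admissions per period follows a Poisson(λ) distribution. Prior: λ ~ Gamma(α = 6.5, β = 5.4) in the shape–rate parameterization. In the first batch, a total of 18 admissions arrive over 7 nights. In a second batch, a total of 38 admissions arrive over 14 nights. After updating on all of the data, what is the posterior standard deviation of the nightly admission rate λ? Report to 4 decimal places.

0.2995

With a Gamma(shape α, rate β) prior, the Poisson likelihood is conjugate: the posterior is Gamma(α + ΣXᵢ, β + n).
After batch 1: Gamma(α+S, β+n) = Gamma(6.5+18, 5.4+7) = Gamma(24.5, 12.4).
After batch 2: Gamma(α+S, β+n) = Gamma(24.5+38, 12.4+14) = Gamma(62.5, 26.4).
SD = √α/β = √62.5/26.4 = 0.2995.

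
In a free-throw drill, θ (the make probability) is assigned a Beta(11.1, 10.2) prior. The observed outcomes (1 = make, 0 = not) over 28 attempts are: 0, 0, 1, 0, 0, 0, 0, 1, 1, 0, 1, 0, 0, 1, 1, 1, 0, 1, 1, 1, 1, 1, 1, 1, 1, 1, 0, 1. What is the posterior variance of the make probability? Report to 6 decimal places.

The Beta prior is conjugate to a Binomial/Bernoulli likelihood; the update adds successes to α and failures to β.
Posterior: Beta(α+k, β+n−k) = Beta(11.1+17, 10.2+11) = Beta(28.1, 21.2).
Var = αβ/((α+β)²(α+β+1)) = 28.1·21.2/(49.3²·50.3) = 0.004873.

0.004873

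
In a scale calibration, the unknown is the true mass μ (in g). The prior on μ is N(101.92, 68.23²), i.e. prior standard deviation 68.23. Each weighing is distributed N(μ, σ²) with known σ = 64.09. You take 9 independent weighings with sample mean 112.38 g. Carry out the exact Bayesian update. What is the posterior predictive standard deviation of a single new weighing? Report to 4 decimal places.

67.2545

For Normal data with known variance σ², a Normal(μ₀, σ₀²) prior on μ is conjugate. Posterior precision = 1/σ₀² + n/σ²; posterior mean is the precision-weighted average of μ₀ and x̄.
σ₀² = 68.23² = 4655.3329, σ² = 64.09² = 4107.5281; σ² + n·σ₀² = 4107.5281 + 9·4655.3329 = 46005.5242.
Posterior precision = 1/σ₀² + n/σ² = 1/4655.3329 + 9/4107.5281 = (σ² + n·σ₀²)/(σ₀²σ²) = 46005.5242/(4655.3329·4107.5281); posterior variance σₙ² = σ₀²σ²/(σ² + n·σ₀²) = 4655.3329·4107.5281/46005.5242 = 415.643796.
Predictive variance for one new observation = σₙ² + σ² = 4655.3329·4107.5281/46005.5242 + 4107.5281 = σ²·(σ₀² + 46005.5242)/46005.5242 = 4107.5281·50660.8571/46005.5242 = 4523.171896; SD = √(4107.5281·50660.8571/46005.5242) = 67.2545.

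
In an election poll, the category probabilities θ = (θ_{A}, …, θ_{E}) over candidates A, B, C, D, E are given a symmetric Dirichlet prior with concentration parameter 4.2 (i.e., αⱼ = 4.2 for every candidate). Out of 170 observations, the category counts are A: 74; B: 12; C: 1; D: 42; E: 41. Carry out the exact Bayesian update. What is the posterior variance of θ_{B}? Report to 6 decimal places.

0.000404

The Dirichlet prior is conjugate to the Multinomial likelihood: each posterior αⱼ = prior αⱼ + observed count nⱼ.
Posterior concentration: (78.2, 16.2, 5.2, 46.2, 45.2), total = 191.0.
Var[θ_j] = α_j(Σα−α_j)/((Σα)²(Σα+1)) = 16.2·174.8/(191.0²·192.0) = 0.000404.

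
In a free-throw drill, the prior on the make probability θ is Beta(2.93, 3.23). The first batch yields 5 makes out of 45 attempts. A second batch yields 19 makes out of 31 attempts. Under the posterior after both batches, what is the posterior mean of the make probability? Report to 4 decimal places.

The Beta prior is conjugate to a Binomial/Bernoulli likelihood; the update adds successes to α and failures to β.
After batch 1: Beta(2.93+5, 3.23+40) = Beta(7.93, 43.23).
After batch 2: Beta(7.93+19, 43.23+12) = Beta(26.93, 55.23).
Posterior mean = α/(α+β) = 26.93/82.16 = 0.3278.

0.3278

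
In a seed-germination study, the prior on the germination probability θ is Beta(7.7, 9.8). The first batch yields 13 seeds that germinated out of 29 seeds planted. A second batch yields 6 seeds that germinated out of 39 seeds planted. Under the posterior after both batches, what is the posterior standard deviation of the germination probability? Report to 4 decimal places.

0.0498

The Beta prior is conjugate to a Binomial/Bernoulli likelihood; the update adds successes to α and failures to β.
After batch 1: Beta(7.7+13, 9.8+16) = Beta(20.7, 25.8).
After batch 2: Beta(20.7+6, 25.8+33) = Beta(26.7, 58.8).
Var = αβ/((α+β)²(α+β+1)) = 26.7·58.8/(85.5²·86.5) = 0.00248279; SD = √0.00248279 = 0.0498.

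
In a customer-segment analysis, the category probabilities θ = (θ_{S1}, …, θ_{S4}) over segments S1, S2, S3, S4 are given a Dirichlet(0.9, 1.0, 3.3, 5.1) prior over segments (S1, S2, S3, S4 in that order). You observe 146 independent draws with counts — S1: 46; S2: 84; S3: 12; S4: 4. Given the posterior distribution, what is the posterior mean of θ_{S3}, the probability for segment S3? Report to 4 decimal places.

0.0979

The Dirichlet prior is conjugate to the Multinomial likelihood: each posterior αⱼ = prior αⱼ + observed count nⱼ.
Posterior concentration: (46.9, 85.0, 15.3, 9.1), total = 156.3.
E[θ_{S3}|data] = α_{S3}/Σα = 15.3/156.3 = 0.0979.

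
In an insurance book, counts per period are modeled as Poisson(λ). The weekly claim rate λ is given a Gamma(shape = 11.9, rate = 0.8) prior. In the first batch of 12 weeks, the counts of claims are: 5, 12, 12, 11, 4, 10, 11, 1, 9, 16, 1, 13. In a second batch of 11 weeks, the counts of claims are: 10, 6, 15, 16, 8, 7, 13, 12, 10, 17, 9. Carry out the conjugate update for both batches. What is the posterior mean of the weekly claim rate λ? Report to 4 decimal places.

10.0798

With a Gamma(shape α, rate β) prior, the Poisson likelihood is conjugate: the posterior is Gamma(α + ΣXᵢ, β + n).
Batch 1: sum of counts S = 105 over n = 12 weeks.
After batch 1: Gamma(α+S, β+n) = Gamma(11.9+105, 0.8+12) = Gamma(116.9, 12.8).
Batch 2: sum of counts S = 123 over n = 11 weeks.
After batch 2: Gamma(α+S, β+n) = Gamma(116.9+123, 12.8+11) = Gamma(239.9, 23.8).
Posterior mean = α/β = 239.9/23.8 = 10.0798.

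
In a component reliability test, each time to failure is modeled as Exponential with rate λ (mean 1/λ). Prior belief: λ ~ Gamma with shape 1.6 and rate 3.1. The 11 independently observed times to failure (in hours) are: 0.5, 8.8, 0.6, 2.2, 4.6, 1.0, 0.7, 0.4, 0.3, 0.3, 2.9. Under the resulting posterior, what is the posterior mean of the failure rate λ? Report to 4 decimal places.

With a Gamma(shape α, rate β) prior on the exponential rate λ, the posterior after n observations with total T = Σxᵢ is Gamma(α+n, β+T).
Sum of observations T = 22.3 hours; n = 11.
Posterior: Gamma(1.6+11, 3.1+22.3) = Gamma(12.6, 25.4).
Posterior mean of λ = α/β = 12.6/25.4 = 0.4961.

0.4961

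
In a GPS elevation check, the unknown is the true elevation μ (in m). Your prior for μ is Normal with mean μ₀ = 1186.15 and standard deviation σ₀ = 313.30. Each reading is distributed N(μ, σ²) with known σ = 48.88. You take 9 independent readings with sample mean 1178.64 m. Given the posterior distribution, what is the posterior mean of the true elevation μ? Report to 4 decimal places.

1178.6603

For Normal data with known variance σ², a Normal(μ₀, σ₀²) prior on μ is conjugate. Posterior precision = 1/σ₀² + n/σ²; posterior mean is the precision-weighted average of μ₀ and x̄.
n·x̄ = 9·1178.64 = 10607.76.
σ₀² = 313.30² = 98156.89, σ² = 48.88² = 2389.2544; σ² + n·σ₀² = 2389.2544 + 9·98156.89 = 885801.2644.
Posterior mean = (μ₀/σ₀² + n·x̄/σ²)/(1/σ₀² + n/σ²) = (σ²·μ₀ + σ₀²·n·x̄)/(σ² + n·σ₀²) = (2389.2544·1186.15 + 98156.89·10607.76)/885801.2644 = 1044058745.57296/885801.2644 = 1178.6603.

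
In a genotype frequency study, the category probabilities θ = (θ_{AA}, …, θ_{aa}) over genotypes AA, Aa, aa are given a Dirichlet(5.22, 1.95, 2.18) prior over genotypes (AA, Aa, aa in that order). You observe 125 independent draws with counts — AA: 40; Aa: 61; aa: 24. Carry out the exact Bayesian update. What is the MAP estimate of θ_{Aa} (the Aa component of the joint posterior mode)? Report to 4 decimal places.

0.4716

The Dirichlet prior is conjugate to the Multinomial likelihood: each posterior αⱼ = prior αⱼ + observed count nⱼ.
Posterior concentration: (45.22, 62.95, 26.18), total = 134.35.
Joint mode component: (α_{Aa}−1)/(Σα−K) = 61.95/131.35 = 0.4716.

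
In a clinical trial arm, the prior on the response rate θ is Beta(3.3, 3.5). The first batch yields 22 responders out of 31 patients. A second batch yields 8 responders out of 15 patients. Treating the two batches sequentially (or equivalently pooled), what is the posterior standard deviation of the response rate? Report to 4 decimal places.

The Beta prior is conjugate to a Binomial/Bernoulli likelihood; the update adds successes to α and failures to β.
After batch 1: Beta(3.3+22, 3.5+9) = Beta(25.3, 12.5).
After batch 2: Beta(25.3+8, 12.5+7) = Beta(33.3, 19.5).
Var = αβ/((α+β)²(α+β+1)) = 33.3·19.5/(52.8²·53.8) = 0.00432941; SD = √0.00432941 = 0.0658.

0.0658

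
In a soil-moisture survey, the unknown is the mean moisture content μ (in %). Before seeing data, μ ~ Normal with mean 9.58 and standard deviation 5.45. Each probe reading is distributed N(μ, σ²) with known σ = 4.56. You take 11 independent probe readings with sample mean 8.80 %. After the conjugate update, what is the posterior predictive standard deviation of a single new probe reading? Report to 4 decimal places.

For Normal data with known variance σ², a Normal(μ₀, σ₀²) prior on μ is conjugate. Posterior precision = 1/σ₀² + n/σ²; posterior mean is the precision-weighted average of μ₀ and x̄.
σ₀² = 5.45² = 29.7025, σ² = 4.56² = 20.7936; σ² + n·σ₀² = 20.7936 + 11·29.7025 = 347.5211.
Posterior precision = 1/σ₀² + n/σ² = 1/29.7025 + 11/20.7936 = (σ² + n·σ₀²)/(σ₀²σ²) = 347.5211/(29.7025·20.7936); posterior variance σₙ² = σ₀²σ²/(σ² + n·σ₀²) = 29.7025·20.7936/347.5211 = 1.777221.
Predictive variance for one new observation = σₙ² + σ² = 29.7025·20.7936/347.5211 + 20.7936 = σ²·(σ₀² + 347.5211)/347.5211 = 20.7936·377.2236/347.5211 = 22.570821; SD = √(20.7936·377.2236/347.5211) = 4.7509.

4.7509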